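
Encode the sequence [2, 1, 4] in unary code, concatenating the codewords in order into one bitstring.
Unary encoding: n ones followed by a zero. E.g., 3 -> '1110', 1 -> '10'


Encode each number as n ones followed by a terminating 0:
  2 -> 110 (3 bits)
  1 -> 10 (2 bits)
  4 -> 11110 (5 bits)
Total length = 3 + 2 + 5 = 10 bits.

Unary([2, 1, 4]) = 1101011110 (10 bits)


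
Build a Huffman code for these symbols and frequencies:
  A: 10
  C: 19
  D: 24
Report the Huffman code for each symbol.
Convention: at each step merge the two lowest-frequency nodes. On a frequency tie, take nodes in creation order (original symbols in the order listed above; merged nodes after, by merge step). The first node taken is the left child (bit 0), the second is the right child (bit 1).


Huffman tree construction:
Step 1: Merge A(10) + C(19) = 29
Step 2: Merge D(24) + (A+C)(29) = 53
Read each symbol's code off the tree from the root (left child = 0, right child = 1).

Codes:
  A: 10 (length 2)
  C: 11 (length 2)
  D: 0 (length 1)
Average code length: 82/53 = 1.5472 bits/symbol


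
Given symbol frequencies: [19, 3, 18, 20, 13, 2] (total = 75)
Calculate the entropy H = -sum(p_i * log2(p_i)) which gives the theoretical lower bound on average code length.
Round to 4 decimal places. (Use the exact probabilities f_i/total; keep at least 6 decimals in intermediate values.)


Per-symbol terms -p_i * log2(p_i) with p_i = f_i/75:
  p = 19/75 = 0.253333: log2(p) = -1.980891, -p*log2(p) = 0.501826
  p = 3/75 = 0.040000: log2(p) = -4.643856, -p*log2(p) = 0.185754
  p = 18/75 = 0.240000: log2(p) = -2.058894, -p*log2(p) = 0.494134
  p = 20/75 = 0.266667: log2(p) = -1.906891, -p*log2(p) = 0.508504
  p = 13/75 = 0.173333: log2(p) = -2.528379, -p*log2(p) = 0.438252
  p = 2/75 = 0.026667: log2(p) = -5.228819, -p*log2(p) = 0.139435
H = 0.501826 + 0.185754 + 0.494134 + 0.508504 + 0.438252 + 0.139435 = 2.267905

H = 2.2679 bits/symbol


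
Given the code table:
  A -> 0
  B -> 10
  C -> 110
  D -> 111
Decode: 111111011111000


Decoding:
111 -> D
111 -> D
0 -> A
111 -> D
110 -> C
0 -> A
0 -> A


Result: DDADCAA


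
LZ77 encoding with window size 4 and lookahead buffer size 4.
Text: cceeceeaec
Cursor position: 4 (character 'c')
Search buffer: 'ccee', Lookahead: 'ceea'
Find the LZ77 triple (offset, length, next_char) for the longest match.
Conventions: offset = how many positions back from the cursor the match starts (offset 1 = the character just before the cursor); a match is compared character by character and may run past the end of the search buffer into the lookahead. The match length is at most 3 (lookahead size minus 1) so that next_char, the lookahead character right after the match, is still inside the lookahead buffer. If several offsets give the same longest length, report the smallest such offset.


Try each offset into the search buffer:
  offset=1 (pos 3, char 'e'): match length 0
  offset=2 (pos 2, char 'e'): match length 0
  offset=3 (pos 1, char 'c'): match length 3
  offset=4 (pos 0, char 'c'): match length 1
Longest match has length 3 at offset 3.
next_char = character at position 4 + 3 = 7 -> 'a'

Best match: offset=3, length=3 (matching 'cee' starting at position 1)
LZ77 triple: (3, 3, 'a')


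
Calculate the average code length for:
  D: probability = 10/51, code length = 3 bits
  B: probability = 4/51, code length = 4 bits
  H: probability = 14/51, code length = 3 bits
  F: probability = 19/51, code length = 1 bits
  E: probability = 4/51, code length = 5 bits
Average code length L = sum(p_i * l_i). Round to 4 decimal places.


Weighted contributions p_i * l_i:
  D: (10/51) * 3 = 30/51
  B: (4/51) * 4 = 16/51
  H: (14/51) * 3 = 42/51
  F: (19/51) * 1 = 19/51
  E: (4/51) * 5 = 20/51
Sum = (30 + 16 + 42 + 19 + 20)/51 = 127/51

L = 127/51 = 2.4902 bits/symbol


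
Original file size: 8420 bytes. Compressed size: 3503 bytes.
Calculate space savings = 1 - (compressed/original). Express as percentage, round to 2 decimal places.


ratio = compressed/original = 3503/8420 = 0.416033
savings = 1 - ratio = 1 - 0.416033 = 0.583967
as a percentage: 0.583967 * 100 = 58.4%

Space savings = 1 - 3503/8420 = 58.4%


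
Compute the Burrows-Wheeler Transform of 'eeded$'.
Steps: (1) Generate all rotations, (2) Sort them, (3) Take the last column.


Rotations (sorted):
  0: $eeded -> last char: d
  1: d$eede -> last char: e
  2: ded$ee -> last char: e
  3: ed$eed -> last char: d
  4: eded$e -> last char: e
  5: eeded$ -> last char: $


BWT = deede$


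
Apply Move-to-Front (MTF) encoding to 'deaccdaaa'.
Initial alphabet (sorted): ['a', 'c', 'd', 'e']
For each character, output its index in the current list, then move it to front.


MTF encoding:
'd': index 2 in ['a', 'c', 'd', 'e'] -> ['d', 'a', 'c', 'e']
'e': index 3 in ['d', 'a', 'c', 'e'] -> ['e', 'd', 'a', 'c']
'a': index 2 in ['e', 'd', 'a', 'c'] -> ['a', 'e', 'd', 'c']
'c': index 3 in ['a', 'e', 'd', 'c'] -> ['c', 'a', 'e', 'd']
'c': index 0 in ['c', 'a', 'e', 'd'] -> ['c', 'a', 'e', 'd']
'd': index 3 in ['c', 'a', 'e', 'd'] -> ['d', 'c', 'a', 'e']
'a': index 2 in ['d', 'c', 'a', 'e'] -> ['a', 'd', 'c', 'e']
'a': index 0 in ['a', 'd', 'c', 'e'] -> ['a', 'd', 'c', 'e']
'a': index 0 in ['a', 'd', 'c', 'e'] -> ['a', 'd', 'c', 'e']


Output: [2, 3, 2, 3, 0, 3, 2, 0, 0]


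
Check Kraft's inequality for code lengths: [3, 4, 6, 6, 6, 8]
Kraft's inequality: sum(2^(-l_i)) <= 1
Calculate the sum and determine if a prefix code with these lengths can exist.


Sum = 2^(-3) + 2^(-4) + 2^(-6) + 2^(-6) + 2^(-6) + 2^(-8)
    = 0.125 + 0.0625 + 0.015625 + 0.015625 + 0.015625 + 0.00390625
    = 61/256 = 0.23828125
Since 0.23828125 <= 1, Kraft's inequality IS satisfied.
A prefix code with these lengths CAN exist.

Kraft sum = 0.23828125. Satisfied.


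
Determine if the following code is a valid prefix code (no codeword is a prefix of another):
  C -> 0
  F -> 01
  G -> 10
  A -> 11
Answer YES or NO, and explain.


Checking each pair (does one codeword prefix another?):
  C='0' vs F='01': prefix -- VIOLATION

NO -- this is NOT a valid prefix code. C (0) is a prefix of F (01).


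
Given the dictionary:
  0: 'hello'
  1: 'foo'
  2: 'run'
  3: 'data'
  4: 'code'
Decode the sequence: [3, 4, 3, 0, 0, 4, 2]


Look up each index in the dictionary:
  3 -> 'data'
  4 -> 'code'
  3 -> 'data'
  0 -> 'hello'
  0 -> 'hello'
  4 -> 'code'
  2 -> 'run'

Decoded: "data code data hello hello code run"


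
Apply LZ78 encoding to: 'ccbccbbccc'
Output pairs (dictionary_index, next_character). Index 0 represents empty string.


LZ78 encoding steps:
Dictionary: {0: ''}
Step 1: w='' (idx 0), next='c' -> output (0, 'c'), add 'c' as idx 1
Step 2: w='c' (idx 1), next='b' -> output (1, 'b'), add 'cb' as idx 2
Step 3: w='c' (idx 1), next='c' -> output (1, 'c'), add 'cc' as idx 3
Step 4: w='' (idx 0), next='b' -> output (0, 'b'), add 'b' as idx 4
Step 5: w='b' (idx 4), next='c' -> output (4, 'c'), add 'bc' as idx 5
Step 6: w='cc' (idx 3), end of input -> output (3, '')


Encoded: [(0, 'c'), (1, 'b'), (1, 'c'), (0, 'b'), (4, 'c'), (3, '')]


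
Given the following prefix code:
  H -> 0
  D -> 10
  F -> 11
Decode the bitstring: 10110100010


Decoding step by step:
Bits 10 -> D
Bits 11 -> F
Bits 0 -> H
Bits 10 -> D
Bits 0 -> H
Bits 0 -> H
Bits 10 -> D


Decoded message: DFHDHHD


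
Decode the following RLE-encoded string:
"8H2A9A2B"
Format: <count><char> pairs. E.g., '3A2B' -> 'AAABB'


Expanding each <count><char> pair:
  8H -> 'HHHHHHHH'
  2A -> 'AA'
  9A -> 'AAAAAAAAA'
  2B -> 'BB'

Decoded = HHHHHHHHAAAAAAAAAAABB


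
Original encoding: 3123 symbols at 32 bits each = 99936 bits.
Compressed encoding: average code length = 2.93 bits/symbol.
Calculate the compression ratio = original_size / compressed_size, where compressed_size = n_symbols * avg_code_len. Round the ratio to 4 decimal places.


original_size = n_symbols * orig_bits = 3123 * 32 = 99936 bits
compressed_size = n_symbols * avg_code_len = 3123 * 2.93 = 9150.39 bits
ratio = original_size / compressed_size = 99936 / 9150.39 = 10.9215

Compression ratio = 10.9215


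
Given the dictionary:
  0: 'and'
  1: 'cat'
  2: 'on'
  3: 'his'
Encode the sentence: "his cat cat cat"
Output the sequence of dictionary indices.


Look up each word in the dictionary:
  'his' -> 3
  'cat' -> 1
  'cat' -> 1
  'cat' -> 1

Encoded: [3, 1, 1, 1]


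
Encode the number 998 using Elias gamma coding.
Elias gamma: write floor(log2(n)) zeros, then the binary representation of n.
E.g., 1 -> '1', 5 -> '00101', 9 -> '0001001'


num_bits = floor(log2(998)) + 1 = 10
leading_zeros = num_bits - 1 = 9
binary(998) = 1111100110

Elias gamma(998) = '000000000' + '1111100110' = 0000000001111100110 (19 bits)


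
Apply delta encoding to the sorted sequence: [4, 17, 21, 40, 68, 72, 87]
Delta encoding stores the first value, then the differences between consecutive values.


First value: 4
Deltas:
  17 - 4 = 13
  21 - 17 = 4
  40 - 21 = 19
  68 - 40 = 28
  72 - 68 = 4
  87 - 72 = 15


Delta encoded: [4, 13, 4, 19, 28, 4, 15]


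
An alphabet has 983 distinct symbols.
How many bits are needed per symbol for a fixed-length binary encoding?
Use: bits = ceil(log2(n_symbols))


log2(983) = 9.941
Bracket: 2^9 = 512 < 983 <= 2^10 = 1024
So ceil(log2(983)) = 10

bits = ceil(log2(983)) = ceil(9.941) = 10 bits


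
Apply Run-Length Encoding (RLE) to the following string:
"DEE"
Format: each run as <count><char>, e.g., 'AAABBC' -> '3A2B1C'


Scanning runs left to right:
  i=0: run of 'D' x 1 -> '1D'
  i=1: run of 'E' x 2 -> '2E'

RLE = 1D2E


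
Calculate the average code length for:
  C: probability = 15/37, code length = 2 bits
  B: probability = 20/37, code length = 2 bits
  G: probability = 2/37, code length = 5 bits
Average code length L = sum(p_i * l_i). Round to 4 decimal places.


Weighted contributions p_i * l_i:
  C: (15/37) * 2 = 30/37
  B: (20/37) * 2 = 40/37
  G: (2/37) * 5 = 10/37
Sum = (30 + 40 + 10)/37 = 80/37

L = 80/37 = 2.1622 bits/symbol


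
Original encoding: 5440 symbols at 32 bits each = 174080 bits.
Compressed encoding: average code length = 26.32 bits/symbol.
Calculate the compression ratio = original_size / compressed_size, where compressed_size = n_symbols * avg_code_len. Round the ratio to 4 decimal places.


original_size = n_symbols * orig_bits = 5440 * 32 = 174080 bits
compressed_size = n_symbols * avg_code_len = 5440 * 26.32 = 143180.8 bits
ratio = original_size / compressed_size = 174080 / 143180.8 = 1.2158

Compression ratio = 1.2158


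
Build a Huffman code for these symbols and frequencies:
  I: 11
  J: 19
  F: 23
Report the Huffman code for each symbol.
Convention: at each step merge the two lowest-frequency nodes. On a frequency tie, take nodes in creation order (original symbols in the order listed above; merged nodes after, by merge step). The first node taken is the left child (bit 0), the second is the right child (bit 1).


Huffman tree construction:
Step 1: Merge I(11) + J(19) = 30
Step 2: Merge F(23) + (I+J)(30) = 53
Read each symbol's code off the tree from the root (left child = 0, right child = 1).

Codes:
  I: 10 (length 2)
  J: 11 (length 2)
  F: 0 (length 1)
Average code length: 83/53 = 1.5660 bits/symbol


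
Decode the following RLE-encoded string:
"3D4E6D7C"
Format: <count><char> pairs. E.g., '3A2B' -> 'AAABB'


Expanding each <count><char> pair:
  3D -> 'DDD'
  4E -> 'EEEE'
  6D -> 'DDDDDD'
  7C -> 'CCCCCCC'

Decoded = DDDEEEEDDDDDDCCCCCCC


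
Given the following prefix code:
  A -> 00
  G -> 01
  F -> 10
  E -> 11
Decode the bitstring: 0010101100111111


Decoding step by step:
Bits 00 -> A
Bits 10 -> F
Bits 10 -> F
Bits 11 -> E
Bits 00 -> A
Bits 11 -> E
Bits 11 -> E
Bits 11 -> E


Decoded message: AFFEAEEE


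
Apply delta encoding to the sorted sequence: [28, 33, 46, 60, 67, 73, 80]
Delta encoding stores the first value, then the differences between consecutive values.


First value: 28
Deltas:
  33 - 28 = 5
  46 - 33 = 13
  60 - 46 = 14
  67 - 60 = 7
  73 - 67 = 6
  80 - 73 = 7


Delta encoded: [28, 5, 13, 14, 7, 6, 7]


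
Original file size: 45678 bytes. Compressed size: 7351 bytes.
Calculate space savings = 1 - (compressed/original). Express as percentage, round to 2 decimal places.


ratio = compressed/original = 7351/45678 = 0.160931
savings = 1 - ratio = 1 - 0.160931 = 0.839069
as a percentage: 0.839069 * 100 = 83.91%

Space savings = 1 - 7351/45678 = 83.91%


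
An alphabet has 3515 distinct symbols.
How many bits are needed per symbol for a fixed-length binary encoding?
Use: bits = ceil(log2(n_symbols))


log2(3515) = 11.7793
Bracket: 2^11 = 2048 < 3515 <= 2^12 = 4096
So ceil(log2(3515)) = 12

bits = ceil(log2(3515)) = ceil(11.7793) = 12 bits


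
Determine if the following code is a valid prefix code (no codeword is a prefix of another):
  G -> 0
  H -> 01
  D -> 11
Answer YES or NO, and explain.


Checking each pair (does one codeword prefix another?):
  G='0' vs H='01': prefix -- VIOLATION

NO -- this is NOT a valid prefix code. G (0) is a prefix of H (01).


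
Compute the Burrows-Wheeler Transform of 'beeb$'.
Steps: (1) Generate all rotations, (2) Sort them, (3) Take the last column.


Rotations (sorted):
  0: $beeb -> last char: b
  1: b$bee -> last char: e
  2: beeb$ -> last char: $
  3: eb$be -> last char: e
  4: eeb$b -> last char: b


BWT = be$eb


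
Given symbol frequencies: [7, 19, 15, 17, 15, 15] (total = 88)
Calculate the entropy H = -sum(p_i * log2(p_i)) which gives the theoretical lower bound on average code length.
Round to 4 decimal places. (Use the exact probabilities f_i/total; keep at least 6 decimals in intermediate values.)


Per-symbol terms -p_i * log2(p_i) with p_i = f_i/88:
  p = 7/88 = 0.079545: log2(p) = -3.652077, -p*log2(p) = 0.290506
  p = 19/88 = 0.215909: log2(p) = -2.211504, -p*log2(p) = 0.477484
  p = 15/88 = 0.170455: log2(p) = -2.552541, -p*log2(p) = 0.435092
  p = 17/88 = 0.193182: log2(p) = -2.371969, -p*log2(p) = 0.458221
  p = 15/88 = 0.170455: log2(p) = -2.552541, -p*log2(p) = 0.435092
  p = 15/88 = 0.170455: log2(p) = -2.552541, -p*log2(p) = 0.435092
H = 0.290506 + 0.477484 + 0.435092 + 0.458221 + 0.435092 + 0.435092 = 2.531487

H = 2.5315 bits/symbol


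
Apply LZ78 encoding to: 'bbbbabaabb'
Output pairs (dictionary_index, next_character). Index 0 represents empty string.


LZ78 encoding steps:
Dictionary: {0: ''}
Step 1: w='' (idx 0), next='b' -> output (0, 'b'), add 'b' as idx 1
Step 2: w='b' (idx 1), next='b' -> output (1, 'b'), add 'bb' as idx 2
Step 3: w='b' (idx 1), next='a' -> output (1, 'a'), add 'ba' as idx 3
Step 4: w='ba' (idx 3), next='a' -> output (3, 'a'), add 'baa' as idx 4
Step 5: w='bb' (idx 2), end of input -> output (2, '')


Encoded: [(0, 'b'), (1, 'b'), (1, 'a'), (3, 'a'), (2, '')]


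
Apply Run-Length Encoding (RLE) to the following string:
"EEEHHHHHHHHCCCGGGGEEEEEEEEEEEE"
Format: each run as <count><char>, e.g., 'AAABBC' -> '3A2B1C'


Scanning runs left to right:
  i=0: run of 'E' x 3 -> '3E'
  i=3: run of 'H' x 8 -> '8H'
  i=11: run of 'C' x 3 -> '3C'
  i=14: run of 'G' x 4 -> '4G'
  i=18: run of 'E' x 12 -> '12E'

RLE = 3E8H3C4G12E


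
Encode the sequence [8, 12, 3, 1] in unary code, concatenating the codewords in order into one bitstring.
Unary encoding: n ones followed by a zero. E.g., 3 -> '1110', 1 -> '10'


Encode each number as n ones followed by a terminating 0:
  8 -> 111111110 (9 bits)
  12 -> 1111111111110 (13 bits)
  3 -> 1110 (4 bits)
  1 -> 10 (2 bits)
Total length = 9 + 13 + 4 + 2 = 28 bits.

Unary([8, 12, 3, 1]) = 1111111101111111111110111010 (28 bits)


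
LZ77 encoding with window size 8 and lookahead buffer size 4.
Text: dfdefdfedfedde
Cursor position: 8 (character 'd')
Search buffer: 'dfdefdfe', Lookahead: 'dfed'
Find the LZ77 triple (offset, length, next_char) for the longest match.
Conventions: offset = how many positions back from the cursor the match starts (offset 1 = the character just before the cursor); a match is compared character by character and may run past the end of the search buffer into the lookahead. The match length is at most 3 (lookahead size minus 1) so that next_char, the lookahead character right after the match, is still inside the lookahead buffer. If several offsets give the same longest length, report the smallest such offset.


Try each offset into the search buffer:
  offset=1 (pos 7, char 'e'): match length 0
  offset=2 (pos 6, char 'f'): match length 0
  offset=3 (pos 5, char 'd'): match length 3
  offset=4 (pos 4, char 'f'): match length 0
  offset=5 (pos 3, char 'e'): match length 0
  offset=6 (pos 2, char 'd'): match length 1
  offset=7 (pos 1, char 'f'): match length 0
  offset=8 (pos 0, char 'd'): match length 2
Longest match has length 3 at offset 3.
next_char = character at position 8 + 3 = 11 -> 'd'

Best match: offset=3, length=3 (matching 'dfe' starting at position 5)
LZ77 triple: (3, 3, 'd')


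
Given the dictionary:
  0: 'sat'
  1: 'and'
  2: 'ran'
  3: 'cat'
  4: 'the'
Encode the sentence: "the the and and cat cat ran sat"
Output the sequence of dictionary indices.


Look up each word in the dictionary:
  'the' -> 4
  'the' -> 4
  'and' -> 1
  'and' -> 1
  'cat' -> 3
  'cat' -> 3
  'ran' -> 2
  'sat' -> 0

Encoded: [4, 4, 1, 1, 3, 3, 2, 0]


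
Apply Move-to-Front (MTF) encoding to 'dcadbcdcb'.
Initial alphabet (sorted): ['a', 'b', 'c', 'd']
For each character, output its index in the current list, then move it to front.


MTF encoding:
'd': index 3 in ['a', 'b', 'c', 'd'] -> ['d', 'a', 'b', 'c']
'c': index 3 in ['d', 'a', 'b', 'c'] -> ['c', 'd', 'a', 'b']
'a': index 2 in ['c', 'd', 'a', 'b'] -> ['a', 'c', 'd', 'b']
'd': index 2 in ['a', 'c', 'd', 'b'] -> ['d', 'a', 'c', 'b']
'b': index 3 in ['d', 'a', 'c', 'b'] -> ['b', 'd', 'a', 'c']
'c': index 3 in ['b', 'd', 'a', 'c'] -> ['c', 'b', 'd', 'a']
'd': index 2 in ['c', 'b', 'd', 'a'] -> ['d', 'c', 'b', 'a']
'c': index 1 in ['d', 'c', 'b', 'a'] -> ['c', 'd', 'b', 'a']
'b': index 2 in ['c', 'd', 'b', 'a'] -> ['b', 'c', 'd', 'a']


Output: [3, 3, 2, 2, 3, 3, 2, 1, 2]


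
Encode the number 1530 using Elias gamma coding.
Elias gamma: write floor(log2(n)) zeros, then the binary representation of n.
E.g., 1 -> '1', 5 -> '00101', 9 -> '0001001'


num_bits = floor(log2(1530)) + 1 = 11
leading_zeros = num_bits - 1 = 10
binary(1530) = 10111111010

Elias gamma(1530) = '0000000000' + '10111111010' = 000000000010111111010 (21 bits)


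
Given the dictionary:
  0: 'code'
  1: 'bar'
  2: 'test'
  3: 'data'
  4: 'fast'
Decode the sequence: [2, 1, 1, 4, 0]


Look up each index in the dictionary:
  2 -> 'test'
  1 -> 'bar'
  1 -> 'bar'
  4 -> 'fast'
  0 -> 'code'

Decoded: "test bar bar fast code"


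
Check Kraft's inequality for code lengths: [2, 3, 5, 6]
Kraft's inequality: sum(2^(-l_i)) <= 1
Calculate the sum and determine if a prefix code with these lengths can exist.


Sum = 2^(-2) + 2^(-3) + 2^(-5) + 2^(-6)
    = 0.25 + 0.125 + 0.03125 + 0.015625
    = 27/64 = 0.421875
Since 0.421875 <= 1, Kraft's inequality IS satisfied.
A prefix code with these lengths CAN exist.

Kraft sum = 0.421875. Satisfied.


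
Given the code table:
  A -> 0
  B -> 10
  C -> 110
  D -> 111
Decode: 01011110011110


Decoding:
0 -> A
10 -> B
111 -> D
10 -> B
0 -> A
111 -> D
10 -> B


Result: ABDBADB


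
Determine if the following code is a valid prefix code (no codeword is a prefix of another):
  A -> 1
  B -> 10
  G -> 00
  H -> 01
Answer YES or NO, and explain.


Checking each pair (does one codeword prefix another?):
  A='1' vs B='10': prefix -- VIOLATION

NO -- this is NOT a valid prefix code. A (1) is a prefix of B (10).


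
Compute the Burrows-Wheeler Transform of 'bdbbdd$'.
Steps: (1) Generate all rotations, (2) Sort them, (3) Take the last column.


Rotations (sorted):
  0: $bdbbdd -> last char: d
  1: bbdd$bd -> last char: d
  2: bdbbdd$ -> last char: $
  3: bdd$bdb -> last char: b
  4: d$bdbbd -> last char: d
  5: dbbdd$b -> last char: b
  6: dd$bdbb -> last char: b


BWT = dd$bdbb


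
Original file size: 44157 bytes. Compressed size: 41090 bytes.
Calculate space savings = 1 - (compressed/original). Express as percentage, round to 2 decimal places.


ratio = compressed/original = 41090/44157 = 0.930543
savings = 1 - ratio = 1 - 0.930543 = 0.069457
as a percentage: 0.069457 * 100 = 6.95%

Space savings = 1 - 41090/44157 = 6.95%


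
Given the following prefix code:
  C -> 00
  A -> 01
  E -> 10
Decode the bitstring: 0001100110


Decoding step by step:
Bits 00 -> C
Bits 01 -> A
Bits 10 -> E
Bits 01 -> A
Bits 10 -> E


Decoded message: CAEAE


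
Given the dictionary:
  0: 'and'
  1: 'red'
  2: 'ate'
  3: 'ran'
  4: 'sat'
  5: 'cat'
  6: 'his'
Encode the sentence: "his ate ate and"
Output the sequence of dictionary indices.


Look up each word in the dictionary:
  'his' -> 6
  'ate' -> 2
  'ate' -> 2
  'and' -> 0

Encoded: [6, 2, 2, 0]


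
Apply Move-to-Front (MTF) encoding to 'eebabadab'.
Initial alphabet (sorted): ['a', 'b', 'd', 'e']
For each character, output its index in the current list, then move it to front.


MTF encoding:
'e': index 3 in ['a', 'b', 'd', 'e'] -> ['e', 'a', 'b', 'd']
'e': index 0 in ['e', 'a', 'b', 'd'] -> ['e', 'a', 'b', 'd']
'b': index 2 in ['e', 'a', 'b', 'd'] -> ['b', 'e', 'a', 'd']
'a': index 2 in ['b', 'e', 'a', 'd'] -> ['a', 'b', 'e', 'd']
'b': index 1 in ['a', 'b', 'e', 'd'] -> ['b', 'a', 'e', 'd']
'a': index 1 in ['b', 'a', 'e', 'd'] -> ['a', 'b', 'e', 'd']
'd': index 3 in ['a', 'b', 'e', 'd'] -> ['d', 'a', 'b', 'e']
'a': index 1 in ['d', 'a', 'b', 'e'] -> ['a', 'd', 'b', 'e']
'b': index 2 in ['a', 'd', 'b', 'e'] -> ['b', 'a', 'd', 'e']


Output: [3, 0, 2, 2, 1, 1, 3, 1, 2]


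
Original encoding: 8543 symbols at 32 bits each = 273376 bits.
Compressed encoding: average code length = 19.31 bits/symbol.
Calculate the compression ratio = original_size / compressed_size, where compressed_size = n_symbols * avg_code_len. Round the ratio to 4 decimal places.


original_size = n_symbols * orig_bits = 8543 * 32 = 273376 bits
compressed_size = n_symbols * avg_code_len = 8543 * 19.31 = 164965.33 bits
ratio = original_size / compressed_size = 273376 / 164965.33 = 1.6572

Compression ratio = 1.6572


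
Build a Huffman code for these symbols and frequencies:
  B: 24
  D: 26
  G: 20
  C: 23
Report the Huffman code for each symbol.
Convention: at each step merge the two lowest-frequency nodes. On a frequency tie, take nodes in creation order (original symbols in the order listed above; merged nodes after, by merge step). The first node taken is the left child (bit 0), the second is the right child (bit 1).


Huffman tree construction:
Step 1: Merge G(20) + C(23) = 43
Step 2: Merge B(24) + D(26) = 50
Step 3: Merge (G+C)(43) + (B+D)(50) = 93
Read each symbol's code off the tree from the root (left child = 0, right child = 1).

Codes:
  B: 10 (length 2)
  D: 11 (length 2)
  G: 00 (length 2)
  C: 01 (length 2)
Average code length: 186/93 = 2.0000 bits/symbol


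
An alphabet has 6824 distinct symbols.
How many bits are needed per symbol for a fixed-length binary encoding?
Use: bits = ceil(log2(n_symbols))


log2(6824) = 12.7364
Bracket: 2^12 = 4096 < 6824 <= 2^13 = 8192
So ceil(log2(6824)) = 13

bits = ceil(log2(6824)) = ceil(12.7364) = 13 bits


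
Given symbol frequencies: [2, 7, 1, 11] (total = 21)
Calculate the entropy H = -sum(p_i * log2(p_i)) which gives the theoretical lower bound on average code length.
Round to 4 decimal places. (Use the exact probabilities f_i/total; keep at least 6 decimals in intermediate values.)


Per-symbol terms -p_i * log2(p_i) with p_i = f_i/21:
  p = 2/21 = 0.095238: log2(p) = -3.392317, -p*log2(p) = 0.323078
  p = 7/21 = 0.333333: log2(p) = -1.584963, -p*log2(p) = 0.528321
  p = 1/21 = 0.047619: log2(p) = -4.392317, -p*log2(p) = 0.209158
  p = 11/21 = 0.523810: log2(p) = -0.932886, -p*log2(p) = 0.488654
H = 0.323078 + 0.528321 + 0.209158 + 0.488654 = 1.549211

H = 1.5492 bits/symbol


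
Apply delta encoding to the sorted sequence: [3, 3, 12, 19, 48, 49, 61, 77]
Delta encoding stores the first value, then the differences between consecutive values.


First value: 3
Deltas:
  3 - 3 = 0
  12 - 3 = 9
  19 - 12 = 7
  48 - 19 = 29
  49 - 48 = 1
  61 - 49 = 12
  77 - 61 = 16


Delta encoded: [3, 0, 9, 7, 29, 1, 12, 16]


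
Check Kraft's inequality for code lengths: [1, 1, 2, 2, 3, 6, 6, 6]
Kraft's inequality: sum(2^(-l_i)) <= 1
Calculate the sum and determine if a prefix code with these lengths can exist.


Sum = 2^(-1) + 2^(-1) + 2^(-2) + 2^(-2) + 2^(-3) + 2^(-6) + 2^(-6) + 2^(-6)
    = 0.5 + 0.5 + 0.25 + 0.25 + 0.125 + 0.015625 + 0.015625 + 0.015625
    = 107/64 = 1.671875
Since 1.671875 > 1, Kraft's inequality is NOT satisfied.
A prefix code with these lengths CANNOT exist.

Kraft sum = 1.671875. Not satisfied.


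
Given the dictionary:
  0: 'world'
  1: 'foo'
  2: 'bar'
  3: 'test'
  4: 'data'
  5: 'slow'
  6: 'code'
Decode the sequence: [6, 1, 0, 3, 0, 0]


Look up each index in the dictionary:
  6 -> 'code'
  1 -> 'foo'
  0 -> 'world'
  3 -> 'test'
  0 -> 'world'
  0 -> 'world'

Decoded: "code foo world test world world"


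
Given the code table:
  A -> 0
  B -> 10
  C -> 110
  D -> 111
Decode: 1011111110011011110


Decoding:
10 -> B
111 -> D
111 -> D
10 -> B
0 -> A
110 -> C
111 -> D
10 -> B


Result: BDDBACDB


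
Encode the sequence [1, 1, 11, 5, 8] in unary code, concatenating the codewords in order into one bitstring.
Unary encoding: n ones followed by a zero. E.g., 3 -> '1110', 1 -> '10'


Encode each number as n ones followed by a terminating 0:
  1 -> 10 (2 bits)
  1 -> 10 (2 bits)
  11 -> 111111111110 (12 bits)
  5 -> 111110 (6 bits)
  8 -> 111111110 (9 bits)
Total length = 2 + 2 + 12 + 6 + 9 = 31 bits.

Unary([1, 1, 11, 5, 8]) = 1010111111111110111110111111110 (31 bits)


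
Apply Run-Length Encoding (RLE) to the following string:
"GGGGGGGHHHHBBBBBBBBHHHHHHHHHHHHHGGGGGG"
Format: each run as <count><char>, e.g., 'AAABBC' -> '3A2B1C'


Scanning runs left to right:
  i=0: run of 'G' x 7 -> '7G'
  i=7: run of 'H' x 4 -> '4H'
  i=11: run of 'B' x 8 -> '8B'
  i=19: run of 'H' x 13 -> '13H'
  i=32: run of 'G' x 6 -> '6G'

RLE = 7G4H8B13H6G


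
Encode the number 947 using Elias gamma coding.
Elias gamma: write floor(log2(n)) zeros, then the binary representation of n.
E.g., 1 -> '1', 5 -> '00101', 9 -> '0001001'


num_bits = floor(log2(947)) + 1 = 10
leading_zeros = num_bits - 1 = 9
binary(947) = 1110110011

Elias gamma(947) = '000000000' + '1110110011' = 0000000001110110011 (19 bits)


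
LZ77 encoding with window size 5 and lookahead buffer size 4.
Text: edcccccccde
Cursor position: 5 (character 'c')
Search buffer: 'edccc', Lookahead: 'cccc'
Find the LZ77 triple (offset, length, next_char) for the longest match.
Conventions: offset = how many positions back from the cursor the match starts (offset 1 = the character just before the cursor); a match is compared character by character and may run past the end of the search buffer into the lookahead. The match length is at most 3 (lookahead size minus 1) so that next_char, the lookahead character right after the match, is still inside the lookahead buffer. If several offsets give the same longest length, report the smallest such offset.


Try each offset into the search buffer:
  offset=1 (pos 4, char 'c'): match length 3
  offset=2 (pos 3, char 'c'): match length 3
  offset=3 (pos 2, char 'c'): match length 3
  offset=4 (pos 1, char 'd'): match length 0
  offset=5 (pos 0, char 'e'): match length 0
Longest match has length 3, found at offsets 1, 2, 3; take the smallest, offset 1.
next_char = character at position 5 + 3 = 8 -> 'c'

Best match: offset=1, length=3 (matching 'ccc' starting at position 4)
LZ77 triple: (1, 3, 'c')


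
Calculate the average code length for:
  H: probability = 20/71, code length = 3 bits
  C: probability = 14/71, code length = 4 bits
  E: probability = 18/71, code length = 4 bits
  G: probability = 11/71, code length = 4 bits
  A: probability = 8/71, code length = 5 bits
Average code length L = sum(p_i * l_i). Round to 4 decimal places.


Weighted contributions p_i * l_i:
  H: (20/71) * 3 = 60/71
  C: (14/71) * 4 = 56/71
  E: (18/71) * 4 = 72/71
  G: (11/71) * 4 = 44/71
  A: (8/71) * 5 = 40/71
Sum = (60 + 56 + 72 + 44 + 40)/71 = 272/71

L = 272/71 = 3.8310 bits/symbol


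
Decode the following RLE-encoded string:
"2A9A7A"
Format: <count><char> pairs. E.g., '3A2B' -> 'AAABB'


Expanding each <count><char> pair:
  2A -> 'AA'
  9A -> 'AAAAAAAAA'
  7A -> 'AAAAAAA'

Decoded = AAAAAAAAAAAAAAAAAA


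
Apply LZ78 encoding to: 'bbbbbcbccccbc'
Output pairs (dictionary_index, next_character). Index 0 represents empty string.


LZ78 encoding steps:
Dictionary: {0: ''}
Step 1: w='' (idx 0), next='b' -> output (0, 'b'), add 'b' as idx 1
Step 2: w='b' (idx 1), next='b' -> output (1, 'b'), add 'bb' as idx 2
Step 3: w='bb' (idx 2), next='c' -> output (2, 'c'), add 'bbc' as idx 3
Step 4: w='b' (idx 1), next='c' -> output (1, 'c'), add 'bc' as idx 4
Step 5: w='' (idx 0), next='c' -> output (0, 'c'), add 'c' as idx 5
Step 6: w='c' (idx 5), next='c' -> output (5, 'c'), add 'cc' as idx 6
Step 7: w='bc' (idx 4), end of input -> output (4, '')


Encoded: [(0, 'b'), (1, 'b'), (2, 'c'), (1, 'c'), (0, 'c'), (5, 'c'), (4, '')]


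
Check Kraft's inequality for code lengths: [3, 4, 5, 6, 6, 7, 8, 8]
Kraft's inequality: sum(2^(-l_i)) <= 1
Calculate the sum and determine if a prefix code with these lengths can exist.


Sum = 2^(-3) + 2^(-4) + 2^(-5) + 2^(-6) + 2^(-6) + 2^(-7) + 2^(-8) + 2^(-8)
    = 0.125 + 0.0625 + 0.03125 + 0.015625 + 0.015625 + 0.0078125 + 0.00390625 + 0.00390625
    = 68/256 = 0.265625
Since 0.265625 <= 1, Kraft's inequality IS satisfied.
A prefix code with these lengths CAN exist.

Kraft sum = 0.265625. Satisfied.


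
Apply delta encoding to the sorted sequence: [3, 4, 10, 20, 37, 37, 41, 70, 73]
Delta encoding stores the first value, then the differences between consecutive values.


First value: 3
Deltas:
  4 - 3 = 1
  10 - 4 = 6
  20 - 10 = 10
  37 - 20 = 17
  37 - 37 = 0
  41 - 37 = 4
  70 - 41 = 29
  73 - 70 = 3


Delta encoded: [3, 1, 6, 10, 17, 0, 4, 29, 3]


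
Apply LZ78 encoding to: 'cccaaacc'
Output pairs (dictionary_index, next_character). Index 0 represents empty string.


LZ78 encoding steps:
Dictionary: {0: ''}
Step 1: w='' (idx 0), next='c' -> output (0, 'c'), add 'c' as idx 1
Step 2: w='c' (idx 1), next='c' -> output (1, 'c'), add 'cc' as idx 2
Step 3: w='' (idx 0), next='a' -> output (0, 'a'), add 'a' as idx 3
Step 4: w='a' (idx 3), next='a' -> output (3, 'a'), add 'aa' as idx 4
Step 5: w='cc' (idx 2), end of input -> output (2, '')


Encoded: [(0, 'c'), (1, 'c'), (0, 'a'), (3, 'a'), (2, '')]


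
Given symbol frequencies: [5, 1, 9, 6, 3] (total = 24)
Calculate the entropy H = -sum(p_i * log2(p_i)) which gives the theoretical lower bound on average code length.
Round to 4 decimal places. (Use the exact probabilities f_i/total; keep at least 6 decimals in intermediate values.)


Per-symbol terms -p_i * log2(p_i) with p_i = f_i/24:
  p = 5/24 = 0.208333: log2(p) = -2.263034, -p*log2(p) = 0.471466
  p = 1/24 = 0.041667: log2(p) = -4.584963, -p*log2(p) = 0.191040
  p = 9/24 = 0.375000: log2(p) = -1.415037, -p*log2(p) = 0.530639
  p = 6/24 = 0.250000: log2(p) = -2.000000, -p*log2(p) = 0.500000
  p = 3/24 = 0.125000: log2(p) = -3.000000, -p*log2(p) = 0.375000
H = 0.471466 + 0.191040 + 0.530639 + 0.500000 + 0.375000 = 2.068145

H = 2.0681 bits/symbol


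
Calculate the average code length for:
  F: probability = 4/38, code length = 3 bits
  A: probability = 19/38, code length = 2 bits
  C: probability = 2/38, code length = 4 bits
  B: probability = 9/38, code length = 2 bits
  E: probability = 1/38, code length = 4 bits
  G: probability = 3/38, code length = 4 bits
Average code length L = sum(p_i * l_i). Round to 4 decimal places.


Weighted contributions p_i * l_i:
  F: (4/38) * 3 = 12/38
  A: (19/38) * 2 = 38/38
  C: (2/38) * 4 = 8/38
  B: (9/38) * 2 = 18/38
  E: (1/38) * 4 = 4/38
  G: (3/38) * 4 = 12/38
Sum = (12 + 38 + 8 + 18 + 4 + 12)/38 = 92/38

L = 92/38 = 2.4211 bits/symbol


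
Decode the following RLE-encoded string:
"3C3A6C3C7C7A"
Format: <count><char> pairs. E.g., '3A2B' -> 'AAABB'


Expanding each <count><char> pair:
  3C -> 'CCC'
  3A -> 'AAA'
  6C -> 'CCCCCC'
  3C -> 'CCC'
  7C -> 'CCCCCCC'
  7A -> 'AAAAAAA'

Decoded = CCCAAACCCCCCCCCCCCCCCCAAAAAAA


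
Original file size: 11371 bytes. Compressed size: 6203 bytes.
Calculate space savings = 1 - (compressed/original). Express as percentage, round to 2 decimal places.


ratio = compressed/original = 6203/11371 = 0.545511
savings = 1 - ratio = 1 - 0.545511 = 0.454489
as a percentage: 0.454489 * 100 = 45.45%

Space savings = 1 - 6203/11371 = 45.45%


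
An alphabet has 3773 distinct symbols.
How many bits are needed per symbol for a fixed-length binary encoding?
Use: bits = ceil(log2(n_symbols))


log2(3773) = 11.8815
Bracket: 2^11 = 2048 < 3773 <= 2^12 = 4096
So ceil(log2(3773)) = 12

bits = ceil(log2(3773)) = ceil(11.8815) = 12 bits


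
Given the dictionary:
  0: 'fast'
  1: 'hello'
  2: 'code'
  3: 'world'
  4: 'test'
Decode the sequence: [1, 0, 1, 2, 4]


Look up each index in the dictionary:
  1 -> 'hello'
  0 -> 'fast'
  1 -> 'hello'
  2 -> 'code'
  4 -> 'test'

Decoded: "hello fast hello code test"


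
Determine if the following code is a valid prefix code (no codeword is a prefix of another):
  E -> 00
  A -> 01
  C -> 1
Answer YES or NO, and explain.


Checking each pair (does one codeword prefix another?):
  E='00' vs A='01': no prefix
  E='00' vs C='1': no prefix
  A='01' vs E='00': no prefix
  A='01' vs C='1': no prefix
  C='1' vs E='00': no prefix
  C='1' vs A='01': no prefix
No violation found over all pairs.

YES -- this is a valid prefix code. No codeword is a prefix of any other codeword.


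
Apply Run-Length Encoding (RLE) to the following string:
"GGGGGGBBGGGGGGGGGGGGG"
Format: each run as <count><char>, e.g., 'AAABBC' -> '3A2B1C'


Scanning runs left to right:
  i=0: run of 'G' x 6 -> '6G'
  i=6: run of 'B' x 2 -> '2B'
  i=8: run of 'G' x 13 -> '13G'

RLE = 6G2B13G


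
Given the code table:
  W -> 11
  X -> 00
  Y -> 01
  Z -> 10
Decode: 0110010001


Decoding:
01 -> Y
10 -> Z
01 -> Y
00 -> X
01 -> Y


Result: YZYXY


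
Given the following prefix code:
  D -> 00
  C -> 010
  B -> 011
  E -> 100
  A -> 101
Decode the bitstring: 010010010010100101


Decoding step by step:
Bits 010 -> C
Bits 010 -> C
Bits 010 -> C
Bits 010 -> C
Bits 100 -> E
Bits 101 -> A


Decoded message: CCCCEA


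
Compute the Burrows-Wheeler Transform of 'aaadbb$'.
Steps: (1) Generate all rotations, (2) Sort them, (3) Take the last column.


Rotations (sorted):
  0: $aaadbb -> last char: b
  1: aaadbb$ -> last char: $
  2: aadbb$a -> last char: a
  3: adbb$aa -> last char: a
  4: b$aaadb -> last char: b
  5: bb$aaad -> last char: d
  6: dbb$aaa -> last char: a


BWT = b$aabda


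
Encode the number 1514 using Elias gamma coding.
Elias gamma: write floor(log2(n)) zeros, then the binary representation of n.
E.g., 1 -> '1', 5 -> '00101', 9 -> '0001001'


num_bits = floor(log2(1514)) + 1 = 11
leading_zeros = num_bits - 1 = 10
binary(1514) = 10111101010

Elias gamma(1514) = '0000000000' + '10111101010' = 000000000010111101010 (21 bits)


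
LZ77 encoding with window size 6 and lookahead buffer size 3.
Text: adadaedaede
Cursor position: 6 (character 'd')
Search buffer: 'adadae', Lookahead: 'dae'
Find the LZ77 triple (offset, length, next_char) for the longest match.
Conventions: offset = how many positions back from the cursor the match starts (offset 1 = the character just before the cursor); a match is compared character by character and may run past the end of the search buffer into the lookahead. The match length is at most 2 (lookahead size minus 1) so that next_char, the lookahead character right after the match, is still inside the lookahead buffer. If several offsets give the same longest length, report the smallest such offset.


Try each offset into the search buffer:
  offset=1 (pos 5, char 'e'): match length 0
  offset=2 (pos 4, char 'a'): match length 0
  offset=3 (pos 3, char 'd'): match length 2
  offset=4 (pos 2, char 'a'): match length 0
  offset=5 (pos 1, char 'd'): match length 2
  offset=6 (pos 0, char 'a'): match length 0
Longest match has length 2, found at offsets 3, 5; take the smallest, offset 3.
next_char = character at position 6 + 2 = 8 -> 'e'

Best match: offset=3, length=2 (matching 'da' starting at position 3)
LZ77 triple: (3, 2, 'e')


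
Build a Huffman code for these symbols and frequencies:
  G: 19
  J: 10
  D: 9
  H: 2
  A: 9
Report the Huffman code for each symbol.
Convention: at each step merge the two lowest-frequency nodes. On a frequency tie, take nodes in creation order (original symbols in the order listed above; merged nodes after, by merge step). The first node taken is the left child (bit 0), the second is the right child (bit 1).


Huffman tree construction:
Step 1: Merge H(2) + D(9) = 11
Step 2: Merge A(9) + J(10) = 19
Step 3: Merge (H+D)(11) + G(19) = 30
Step 4: Merge (A+J)(19) + ((H+D)+G)(30) = 49
Read each symbol's code off the tree from the root (left child = 0, right child = 1).

Codes:
  G: 11 (length 2)
  J: 01 (length 2)
  D: 101 (length 3)
  H: 100 (length 3)
  A: 00 (length 2)
Average code length: 109/49 = 2.2245 bits/symbol


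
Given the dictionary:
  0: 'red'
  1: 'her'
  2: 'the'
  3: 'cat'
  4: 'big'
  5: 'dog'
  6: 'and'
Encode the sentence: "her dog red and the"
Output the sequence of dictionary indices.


Look up each word in the dictionary:
  'her' -> 1
  'dog' -> 5
  'red' -> 0
  'and' -> 6
  'the' -> 2

Encoded: [1, 5, 0, 6, 2]


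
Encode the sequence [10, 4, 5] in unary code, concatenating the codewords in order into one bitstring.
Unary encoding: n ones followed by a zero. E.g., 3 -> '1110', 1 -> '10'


Encode each number as n ones followed by a terminating 0:
  10 -> 11111111110 (11 bits)
  4 -> 11110 (5 bits)
  5 -> 111110 (6 bits)
Total length = 11 + 5 + 6 = 22 bits.

Unary([10, 4, 5]) = 1111111111011110111110 (22 bits)


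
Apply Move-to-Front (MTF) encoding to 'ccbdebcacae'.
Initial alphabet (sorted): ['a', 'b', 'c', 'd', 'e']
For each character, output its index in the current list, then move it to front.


MTF encoding:
'c': index 2 in ['a', 'b', 'c', 'd', 'e'] -> ['c', 'a', 'b', 'd', 'e']
'c': index 0 in ['c', 'a', 'b', 'd', 'e'] -> ['c', 'a', 'b', 'd', 'e']
'b': index 2 in ['c', 'a', 'b', 'd', 'e'] -> ['b', 'c', 'a', 'd', 'e']
'd': index 3 in ['b', 'c', 'a', 'd', 'e'] -> ['d', 'b', 'c', 'a', 'e']
'e': index 4 in ['d', 'b', 'c', 'a', 'e'] -> ['e', 'd', 'b', 'c', 'a']
'b': index 2 in ['e', 'd', 'b', 'c', 'a'] -> ['b', 'e', 'd', 'c', 'a']
'c': index 3 in ['b', 'e', 'd', 'c', 'a'] -> ['c', 'b', 'e', 'd', 'a']
'a': index 4 in ['c', 'b', 'e', 'd', 'a'] -> ['a', 'c', 'b', 'e', 'd']
'c': index 1 in ['a', 'c', 'b', 'e', 'd'] -> ['c', 'a', 'b', 'e', 'd']
'a': index 1 in ['c', 'a', 'b', 'e', 'd'] -> ['a', 'c', 'b', 'e', 'd']
'e': index 3 in ['a', 'c', 'b', 'e', 'd'] -> ['e', 'a', 'c', 'b', 'd']


Output: [2, 0, 2, 3, 4, 2, 3, 4, 1, 1, 3]


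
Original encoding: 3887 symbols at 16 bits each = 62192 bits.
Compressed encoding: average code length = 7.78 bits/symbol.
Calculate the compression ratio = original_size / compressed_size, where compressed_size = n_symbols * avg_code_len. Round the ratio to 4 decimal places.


original_size = n_symbols * orig_bits = 3887 * 16 = 62192 bits
compressed_size = n_symbols * avg_code_len = 3887 * 7.78 = 30240.86 bits
ratio = original_size / compressed_size = 62192 / 30240.86 = 2.0566

Compression ratio = 2.0566


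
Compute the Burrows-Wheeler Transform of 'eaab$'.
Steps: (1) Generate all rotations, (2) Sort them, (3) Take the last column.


Rotations (sorted):
  0: $eaab -> last char: b
  1: aab$e -> last char: e
  2: ab$ea -> last char: a
  3: b$eaa -> last char: a
  4: eaab$ -> last char: $


BWT = beaa$


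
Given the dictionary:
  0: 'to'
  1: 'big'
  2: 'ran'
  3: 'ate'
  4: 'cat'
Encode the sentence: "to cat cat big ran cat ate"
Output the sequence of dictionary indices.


Look up each word in the dictionary:
  'to' -> 0
  'cat' -> 4
  'cat' -> 4
  'big' -> 1
  'ran' -> 2
  'cat' -> 4
  'ate' -> 3

Encoded: [0, 4, 4, 1, 2, 4, 3]
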